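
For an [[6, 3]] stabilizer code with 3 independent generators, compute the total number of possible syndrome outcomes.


Each stabilizer generator gives a binary (+1 or -1) measurement outcome.
With 3 independent generators:
Total syndromes = 2^3
= 8

8


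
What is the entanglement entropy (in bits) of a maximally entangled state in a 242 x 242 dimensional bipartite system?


For a maximally entangled state in d x d:
S = log2(d) = log2(242)
= 7.9189

7.9189


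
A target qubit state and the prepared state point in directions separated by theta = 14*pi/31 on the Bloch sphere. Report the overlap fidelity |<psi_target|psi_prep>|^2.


For states separated by angle theta on Bloch sphere:
F = cos^2(theta/2)
theta = 14*pi/31 = 1.4188
theta/2 = 0.7094
cos(theta/2) = 0.7588
F = 0.5757

0.5757


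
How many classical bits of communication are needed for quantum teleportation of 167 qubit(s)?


Quantum teleportation requires 2 classical bits per qubit teleported.
167 qubit(s) -> 2 * 167 = 334 classical bits

334


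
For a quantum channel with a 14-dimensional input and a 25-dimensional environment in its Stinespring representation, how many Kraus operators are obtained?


Tracing out the environment in an orthonormal basis {|i>_E} gives Kraus operators K_i = <i|_E U |0>_E.
Number of Kraus operators = dim(H_env) = d_env
= 25

25


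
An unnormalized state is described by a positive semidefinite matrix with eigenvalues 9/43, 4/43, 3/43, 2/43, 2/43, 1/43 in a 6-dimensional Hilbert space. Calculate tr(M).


tr(M) = sum of eigenvalues
= 9/43 + 4/43 + 3/43 + 2/43 + 2/43 + 1/43
= 21/43
= 0.4884

0.4884


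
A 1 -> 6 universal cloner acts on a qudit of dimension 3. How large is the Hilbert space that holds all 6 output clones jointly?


Output space = H^(tensor 6) where dim(H) = 3
dim = 3^6
= 9 (after 2 factors)
= 27 (after 3 factors)
= 81 (after 4 factors)
= 243 (after 5 factors)
= 729 (after 6 factors)
= 729

729


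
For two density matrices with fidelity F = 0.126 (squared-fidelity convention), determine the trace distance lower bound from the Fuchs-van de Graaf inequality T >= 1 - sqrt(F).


Fuchs-van de Graaf (squared-fidelity convention): 1 - sqrt(F) <= T <= sqrt(1 - F).
Lower bound: T >= 1 - sqrt(F)
sqrt(F) = sqrt(0.126) = 0.3550
T >= 1 - 0.3550
T >= 0.6450

0.6450


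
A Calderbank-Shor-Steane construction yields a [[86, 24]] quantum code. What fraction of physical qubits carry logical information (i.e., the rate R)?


Code rate R = k/n
= 24/86
= 0.2791

0.2791


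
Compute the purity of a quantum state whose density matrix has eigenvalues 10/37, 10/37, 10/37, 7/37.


tr(rho^2) = sum of eigenvalues squared
= (10/37)^2 + (10/37)^2 + (10/37)^2 + (7/37)^2
= (100 + 100 + 100 + 49) / 1369
= 349/1369
= 0.2549

0.2549


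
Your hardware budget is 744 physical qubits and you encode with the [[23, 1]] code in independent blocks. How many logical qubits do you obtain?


Each code block uses 23 physical qubits for 1 logical qubit(s).
Number of complete blocks = floor(744 / 23) = 32
Logical qubits = 32 * 1
= 32

32


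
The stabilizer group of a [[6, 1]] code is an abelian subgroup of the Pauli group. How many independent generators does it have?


For an [[n,k]] stabilizer code:
Number of stabilizer generators = n - k
= 6 - 1
= 5

5


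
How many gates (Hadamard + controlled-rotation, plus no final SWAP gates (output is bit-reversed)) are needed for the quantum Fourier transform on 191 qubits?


Hadamard gates: 191
Controlled rotations: n*(n-1)/2 = 191*190/2 = 18145
SWAP gates: 0 (omitted)
Total = 191 + 18145
= 18336

18336


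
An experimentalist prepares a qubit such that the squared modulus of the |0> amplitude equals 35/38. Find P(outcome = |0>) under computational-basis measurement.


|alpha|^2 = 35/38 = 0.9211
|beta|^2 = 1 - 35/38 = 3/38 = 0.0789
P(|0>) = |alpha|^2 = 0.9211

0.9211


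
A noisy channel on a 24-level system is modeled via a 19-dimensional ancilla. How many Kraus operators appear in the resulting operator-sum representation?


Tracing out the environment in an orthonormal basis {|i>_E} gives Kraus operators K_i = <i|_E U |0>_E.
Number of Kraus operators = dim(H_env) = d_env
= 19

19


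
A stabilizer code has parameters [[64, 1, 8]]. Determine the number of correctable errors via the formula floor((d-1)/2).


Code parameters: [[64, 1, 8]], distance d = 8.
Number of correctable errors = floor((d-1)/2)
= floor((8 - 1)/2)
= floor(7/2)
= 3

3


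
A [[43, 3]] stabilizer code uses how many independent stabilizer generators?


For an [[n,k]] stabilizer code:
Number of stabilizer generators = n - k
= 43 - 3
= 40

40


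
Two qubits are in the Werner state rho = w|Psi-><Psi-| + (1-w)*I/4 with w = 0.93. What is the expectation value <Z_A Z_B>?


|Psi-> = (|01> - |10>)/sqrt(2)
For the pure Bell state, <Z_A Z_B> = -1 (Bell-state Pauli correlator).
The maximally-mixed part I/4 has tr(I/4 * P tensor P) = 0 for any traceless Pauli P.
So <Z_A Z_B>_rho = w * (-1) + (1 - w) * 0
= 0.93 * (-1)
= -0.9300

-0.9300


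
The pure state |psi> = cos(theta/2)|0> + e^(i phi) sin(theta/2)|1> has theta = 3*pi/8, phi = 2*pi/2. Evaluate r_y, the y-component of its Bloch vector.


theta = 1.1781, phi = 3.1416
r_y = sin(theta)*sin(phi) = 0.9239 * 0.0000
r_y = 0.0000

0.0000


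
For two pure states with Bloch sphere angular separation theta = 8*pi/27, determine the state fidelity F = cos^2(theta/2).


For states separated by angle theta on Bloch sphere:
F = cos^2(theta/2)
theta = 8*pi/27 = 0.9308
theta/2 = 0.4654
cos(theta/2) = 0.8936
F = 0.7986

0.7986


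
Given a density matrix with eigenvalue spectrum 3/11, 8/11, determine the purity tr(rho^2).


tr(rho^2) = sum of eigenvalues squared
= (3/11)^2 + (8/11)^2
= (9 + 64) / 121
= 73/121
= 0.6033

0.6033


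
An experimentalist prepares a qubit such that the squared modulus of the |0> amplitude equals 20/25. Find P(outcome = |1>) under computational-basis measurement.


|alpha|^2 = 20/25 = 0.8000
|beta|^2 = 1 - 20/25 = 5/25 = 0.2000
P(|1>) = |beta|^2 = 0.2000

0.2000


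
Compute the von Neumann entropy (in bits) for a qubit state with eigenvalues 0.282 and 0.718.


S = -p*log2(p) - (1-p)*log2(1-p)
p = 0.2820, 1-p = 0.7180
= -0.2820 * log2(0.2820) - 0.7180 * log2(0.7180)
= -(-0.5150) - (-0.3432)
= 0.8582

0.8582


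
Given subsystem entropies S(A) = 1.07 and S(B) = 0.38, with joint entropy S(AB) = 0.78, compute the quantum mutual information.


I(A:B) = S(A) + S(B) - S(AB)
= 1.07 + 0.38 - 0.78
= 0.6700

0.6700


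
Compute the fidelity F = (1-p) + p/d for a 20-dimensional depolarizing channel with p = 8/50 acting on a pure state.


F = (1-p) + p/d
= (1 - 0.1600) + 0.1600/20
= 0.8400 + 0.0080
= 0.8480

0.8480


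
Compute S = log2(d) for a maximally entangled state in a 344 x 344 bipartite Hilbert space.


For a maximally entangled state in d x d:
S = log2(d) = log2(344)
= 8.4263

8.4263


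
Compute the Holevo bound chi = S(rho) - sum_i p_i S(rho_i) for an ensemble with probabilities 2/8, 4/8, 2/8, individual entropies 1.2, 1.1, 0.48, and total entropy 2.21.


chi = S(rho) - sum_i p_i * S(rho_i)
Weighted entropy = 2/8 * 1.2 + 4/8 * 1.1 + 2/8 * 0.48
= 0.9700
chi = 2.21 - 0.9700
= 1.2400

1.2400


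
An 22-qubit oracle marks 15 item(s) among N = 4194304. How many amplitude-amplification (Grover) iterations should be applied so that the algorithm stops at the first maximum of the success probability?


After j Grover iterations the success probability is P(j) = sin^2((2j+1)*theta), where sin(theta) = sqrt(k/N).
N = 2^22 = 4194304, k = 15
sin(theta) = sqrt(k/N) = 0.00189110515
theta = arcsin(sqrt(k/N)) = 0.001891106277 rad
P(j) reaches its first maximum when (2j+1)*theta is as close as possible to pi/2, i.e. j = round(pi/(4*theta) - 1/2).
pi/(4*theta) - 1/2 = 414.8115
(For comparison, the common estimate pi/4 * sqrt(N/k) = 415.3117; the exact maximiser is used here.)
Optimal iterations = 415

415


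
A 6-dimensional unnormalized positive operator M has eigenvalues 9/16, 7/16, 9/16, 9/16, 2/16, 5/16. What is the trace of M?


tr(M) = sum of eigenvalues
= 9/16 + 7/16 + 9/16 + 9/16 + 2/16 + 5/16
= 41/16
= 2.5625

2.5625


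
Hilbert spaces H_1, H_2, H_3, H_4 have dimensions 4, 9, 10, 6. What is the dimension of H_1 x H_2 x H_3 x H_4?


dim(H_1 x H_2 x H_3 x H_4) = 4 * 9 * 10 * 6
= 36 * 10 * 6
= 360 * 6
= 2160

2160


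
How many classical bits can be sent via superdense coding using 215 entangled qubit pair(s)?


Superdense coding allows 2 classical bits per shared entangled pair.
215 pair(s) -> 2 * 215 = 430 classical bits

430


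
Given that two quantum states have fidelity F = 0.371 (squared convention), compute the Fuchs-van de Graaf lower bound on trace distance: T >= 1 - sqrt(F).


Fuchs-van de Graaf (squared-fidelity convention): 1 - sqrt(F) <= T <= sqrt(1 - F).
Lower bound: T >= 1 - sqrt(F)
sqrt(F) = sqrt(0.371) = 0.6091
T >= 1 - 0.6091
T >= 0.3909

0.3909


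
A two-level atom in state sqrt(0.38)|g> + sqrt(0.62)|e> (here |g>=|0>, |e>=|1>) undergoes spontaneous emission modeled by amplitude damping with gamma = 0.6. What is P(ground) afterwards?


For amplitude damping with parameter gamma on state sqrt(a)|0> + sqrt(b)|1>:
alpha^2 = 0.38, beta^2 = 0.62
P(|0>) = alpha^2 + gamma * beta^2
= 0.38 + 0.6 * 0.62
= 0.38 + 0.3720
= 0.7520

0.7520


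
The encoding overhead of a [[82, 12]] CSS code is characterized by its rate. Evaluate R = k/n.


Code rate R = k/n
= 12/82
= 0.1463

0.1463


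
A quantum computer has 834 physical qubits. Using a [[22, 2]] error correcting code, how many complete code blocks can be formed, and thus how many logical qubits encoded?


Each code block uses 22 physical qubits for 2 logical qubit(s).
Number of complete blocks = floor(834 / 22) = 37
Logical qubits = 37 * 2
= 74

74


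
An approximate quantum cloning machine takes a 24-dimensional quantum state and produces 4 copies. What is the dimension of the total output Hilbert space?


Output space = H^(tensor 4) where dim(H) = 24
dim = 24^4
= 576 (after 2 factors)
= 13824 (after 3 factors)
= 331776 (after 4 factors)
= 331776

331776


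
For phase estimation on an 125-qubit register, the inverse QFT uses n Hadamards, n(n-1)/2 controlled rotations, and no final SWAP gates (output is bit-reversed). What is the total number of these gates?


Hadamard gates: 125
Controlled rotations: n*(n-1)/2 = 125*124/2 = 7750
SWAP gates: 0 (omitted)
Total = 125 + 7750
= 7875

7875


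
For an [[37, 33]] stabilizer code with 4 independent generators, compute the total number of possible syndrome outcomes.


Each stabilizer generator gives a binary (+1 or -1) measurement outcome.
With 4 independent generators:
Total syndromes = 2^4
= 16

16


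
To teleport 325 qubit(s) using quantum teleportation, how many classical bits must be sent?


Quantum teleportation requires 2 classical bits per qubit teleported.
325 qubit(s) -> 2 * 325 = 650 classical bits

650


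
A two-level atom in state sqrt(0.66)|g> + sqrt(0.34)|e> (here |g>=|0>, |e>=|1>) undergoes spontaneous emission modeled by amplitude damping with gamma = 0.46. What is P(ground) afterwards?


For amplitude damping with parameter gamma on state sqrt(a)|0> + sqrt(b)|1>:
alpha^2 = 0.66, beta^2 = 0.34
P(|0>) = alpha^2 + gamma * beta^2
= 0.66 + 0.46 * 0.34
= 0.66 + 0.1564
= 0.8164

0.8164


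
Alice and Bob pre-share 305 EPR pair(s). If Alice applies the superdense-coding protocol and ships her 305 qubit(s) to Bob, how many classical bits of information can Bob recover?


Superdense coding allows 2 classical bits per shared entangled pair.
305 pair(s) -> 2 * 305 = 610 classical bits

610


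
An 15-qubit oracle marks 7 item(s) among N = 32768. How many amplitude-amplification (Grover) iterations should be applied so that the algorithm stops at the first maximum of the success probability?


After j Grover iterations the success probability is P(j) = sin^2((2j+1)*theta), where sin(theta) = sqrt(k/N).
N = 2^15 = 32768, k = 7
sin(theta) = sqrt(k/N) = 0.01461584917
theta = arcsin(sqrt(k/N)) = 0.0146163696 rad
P(j) reaches its first maximum when (2j+1)*theta is as close as possible to pi/2, i.e. j = round(pi/(4*theta) - 1/2).
pi/(4*theta) - 1/2 = 53.2341
(For comparison, the common estimate pi/4 * sqrt(N/k) = 53.7361; the exact maximiser is used here.)
Optimal iterations = 53

53


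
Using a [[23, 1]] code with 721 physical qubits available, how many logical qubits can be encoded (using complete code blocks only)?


Each code block uses 23 physical qubits for 1 logical qubit(s).
Number of complete blocks = floor(721 / 23) = 31
Logical qubits = 31 * 1
= 31

31


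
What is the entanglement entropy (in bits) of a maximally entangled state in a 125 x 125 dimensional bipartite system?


For a maximally entangled state in d x d:
S = log2(d) = log2(125)
= 6.9658

6.9658


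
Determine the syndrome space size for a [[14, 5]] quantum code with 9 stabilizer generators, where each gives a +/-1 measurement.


Each stabilizer generator gives a binary (+1 or -1) measurement outcome.
With 9 independent generators:
Total syndromes = 2^9
= 512

512


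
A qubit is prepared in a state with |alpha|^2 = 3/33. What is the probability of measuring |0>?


|alpha|^2 = 3/33 = 0.0909
|beta|^2 = 1 - 3/33 = 30/33 = 0.9091
P(|0>) = |alpha|^2 = 0.0909

0.0909


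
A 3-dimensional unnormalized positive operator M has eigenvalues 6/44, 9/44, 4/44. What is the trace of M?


tr(M) = sum of eigenvalues
= 6/44 + 9/44 + 4/44
= 19/44
= 0.4318

0.4318


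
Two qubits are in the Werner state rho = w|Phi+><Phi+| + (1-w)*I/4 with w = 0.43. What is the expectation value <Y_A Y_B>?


|Phi+> = (|00> + |11>)/sqrt(2)
For the pure Bell state, <Y_A Y_B> = -1 (Bell-state Pauli correlator).
The maximally-mixed part I/4 has tr(I/4 * P tensor P) = 0 for any traceless Pauli P.
So <Y_A Y_B>_rho = w * (-1) + (1 - w) * 0
= 0.43 * (-1)
= -0.4300

-0.4300


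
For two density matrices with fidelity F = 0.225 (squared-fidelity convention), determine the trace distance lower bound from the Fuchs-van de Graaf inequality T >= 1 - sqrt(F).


Fuchs-van de Graaf (squared-fidelity convention): 1 - sqrt(F) <= T <= sqrt(1 - F).
Lower bound: T >= 1 - sqrt(F)
sqrt(F) = sqrt(0.225) = 0.4743
T >= 1 - 0.4743
T >= 0.5257

0.5257


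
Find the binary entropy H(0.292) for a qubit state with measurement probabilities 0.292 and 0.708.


S = -p*log2(p) - (1-p)*log2(1-p)
p = 0.2920, 1-p = 0.7080
= -0.2920 * log2(0.2920) - 0.7080 * log2(0.7080)
= -(-0.5186) - (-0.3527)
= 0.8713

0.8713


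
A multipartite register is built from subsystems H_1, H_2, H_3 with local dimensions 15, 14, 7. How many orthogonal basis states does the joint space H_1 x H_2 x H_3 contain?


dim(H_1 x H_2 x H_3) = 15 * 14 * 7
= 210 * 7
= 1470

1470


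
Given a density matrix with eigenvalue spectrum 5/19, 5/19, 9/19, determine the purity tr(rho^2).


tr(rho^2) = sum of eigenvalues squared
= (5/19)^2 + (5/19)^2 + (9/19)^2
= (25 + 25 + 81) / 361
= 131/361
= 0.3629

0.3629


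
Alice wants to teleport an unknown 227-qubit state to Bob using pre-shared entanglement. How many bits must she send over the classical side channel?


Quantum teleportation requires 2 classical bits per qubit teleported.
227 qubit(s) -> 2 * 227 = 454 classical bits

454


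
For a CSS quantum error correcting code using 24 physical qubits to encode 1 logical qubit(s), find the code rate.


Code rate R = k/n
= 1/24
= 0.0417

0.0417


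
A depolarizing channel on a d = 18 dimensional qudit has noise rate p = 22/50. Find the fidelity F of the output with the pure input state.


F = (1-p) + p/d
= (1 - 0.4400) + 0.4400/18
= 0.5600 + 0.0244
= 0.5844

0.5844


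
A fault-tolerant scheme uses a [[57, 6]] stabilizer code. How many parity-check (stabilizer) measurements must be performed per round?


For an [[n,k]] stabilizer code:
Number of stabilizer generators = n - k
= 57 - 6
= 51

51


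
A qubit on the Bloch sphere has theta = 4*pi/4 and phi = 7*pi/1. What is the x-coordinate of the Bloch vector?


theta = 3.1416, phi = 21.9911
r_x = sin(theta)*cos(phi) = 0.0000 * -1.0000
r_x = 0.0000

0.0000


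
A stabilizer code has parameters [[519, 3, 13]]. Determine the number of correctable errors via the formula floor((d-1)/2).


Code parameters: [[519, 3, 13]], distance d = 13.
Number of correctable errors = floor((d-1)/2)
= floor((13 - 1)/2)
= floor(12/2)
= 6

6


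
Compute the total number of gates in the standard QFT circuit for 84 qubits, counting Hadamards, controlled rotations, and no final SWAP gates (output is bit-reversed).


Hadamard gates: 84
Controlled rotations: n*(n-1)/2 = 84*83/2 = 3486
SWAP gates: 0 (omitted)
Total = 84 + 3486
= 3570

3570


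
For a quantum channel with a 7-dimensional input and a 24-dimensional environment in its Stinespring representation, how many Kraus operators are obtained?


Tracing out the environment in an orthonormal basis {|i>_E} gives Kraus operators K_i = <i|_E U |0>_E.
Number of Kraus operators = dim(H_env) = d_env
= 24

24


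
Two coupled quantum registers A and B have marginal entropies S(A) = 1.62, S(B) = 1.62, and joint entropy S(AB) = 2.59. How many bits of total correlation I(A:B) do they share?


I(A:B) = S(A) + S(B) - S(AB)
= 1.62 + 1.62 - 2.59
= 0.6500

0.6500


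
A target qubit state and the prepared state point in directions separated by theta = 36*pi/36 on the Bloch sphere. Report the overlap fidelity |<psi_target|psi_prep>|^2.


For states separated by angle theta on Bloch sphere:
F = cos^2(theta/2)
theta = 36*pi/36 = 3.1416
theta/2 = 1.5708
cos(theta/2) = 0.0000
F = 0.0000

0.0000


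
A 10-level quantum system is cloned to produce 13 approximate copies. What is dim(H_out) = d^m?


Output space = H^(tensor 13) where dim(H) = 10
dim = 10^13
= 100 (after 2 factors)
= 1000 (after 3 factors)
= 10000 (after 4 factors)
= 100000 (after 5 factors)
= 1000000 (after 6 factors)
= 10000000 (after 7 factors)
= 100000000 (after 8 factors)
= 1000000000 (after 9 factors)
= 10000000000 (after 10 factors)
= 100000000000 (after 11 factors)
= 1000000000000 (after 12 factors)
= 10000000000000 (after 13 factors)
= 10000000000000

10000000000000


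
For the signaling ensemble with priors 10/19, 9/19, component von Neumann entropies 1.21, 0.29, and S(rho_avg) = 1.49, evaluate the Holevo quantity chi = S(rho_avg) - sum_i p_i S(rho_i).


chi = S(rho) - sum_i p_i * S(rho_i)
Weighted entropy = 10/19 * 1.21 + 9/19 * 0.29
= 0.7742
chi = 1.49 - 0.7742
= 0.7158

0.7158


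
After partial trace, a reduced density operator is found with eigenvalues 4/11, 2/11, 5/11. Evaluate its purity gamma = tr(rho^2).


tr(rho^2) = sum of eigenvalues squared
= (4/11)^2 + (2/11)^2 + (5/11)^2
= (16 + 4 + 25) / 121
= 45/121
= 0.3719

0.3719


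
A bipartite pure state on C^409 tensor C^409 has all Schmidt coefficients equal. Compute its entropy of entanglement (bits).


For a maximally entangled state in d x d:
S = log2(d) = log2(409)
= 8.6760

8.6760


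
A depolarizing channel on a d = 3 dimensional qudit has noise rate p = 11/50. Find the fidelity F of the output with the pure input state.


F = (1-p) + p/d
= (1 - 0.2200) + 0.2200/3
= 0.7800 + 0.0733
= 0.8533

0.8533


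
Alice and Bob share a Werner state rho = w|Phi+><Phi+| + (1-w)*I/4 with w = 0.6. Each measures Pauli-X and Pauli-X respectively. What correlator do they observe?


|Phi+> = (|00> + |11>)/sqrt(2)
For the pure Bell state, <X_A X_B> = +1 (Bell-state Pauli correlator).
The maximally-mixed part I/4 has tr(I/4 * P tensor P) = 0 for any traceless Pauli P.
So <X_A X_B>_rho = w * (+1) + (1 - w) * 0
= 0.6 * (+1)
= 0.6000

0.6000


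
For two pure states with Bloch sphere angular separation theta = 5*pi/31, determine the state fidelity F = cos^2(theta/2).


For states separated by angle theta on Bloch sphere:
F = cos^2(theta/2)
theta = 5*pi/31 = 0.5067
theta/2 = 0.2534
cos(theta/2) = 0.9681
F = 0.9372

0.9372


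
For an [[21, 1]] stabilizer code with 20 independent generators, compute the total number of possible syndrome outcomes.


Each stabilizer generator gives a binary (+1 or -1) measurement outcome.
With 20 independent generators:
Total syndromes = 2^20
= 1048576

1048576


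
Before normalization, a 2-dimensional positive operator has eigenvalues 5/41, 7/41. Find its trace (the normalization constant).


tr(M) = sum of eigenvalues
= 5/41 + 7/41
= 12/41
= 0.2927

0.2927


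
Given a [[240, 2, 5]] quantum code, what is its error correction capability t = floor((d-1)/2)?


Code parameters: [[240, 2, 5]], distance d = 5.
Number of correctable errors = floor((d-1)/2)
= floor((5 - 1)/2)
= floor(4/2)
= 2

2


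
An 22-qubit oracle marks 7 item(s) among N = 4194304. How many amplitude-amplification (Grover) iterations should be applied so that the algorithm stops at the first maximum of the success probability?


After j Grover iterations the success probability is P(j) = sin^2((2j+1)*theta), where sin(theta) = sqrt(k/N).
N = 2^22 = 4194304, k = 7
sin(theta) = sqrt(k/N) = 0.001291870757
theta = arcsin(sqrt(k/N)) = 0.001291871117 rad
P(j) reaches its first maximum when (2j+1)*theta is as close as possible to pi/2, i.e. j = round(pi/(4*theta) - 1/2).
pi/(4*theta) - 1/2 = 607.4540
(For comparison, the common estimate pi/4 * sqrt(N/k) = 607.9541; the exact maximiser is used here.)
Optimal iterations = 607

607


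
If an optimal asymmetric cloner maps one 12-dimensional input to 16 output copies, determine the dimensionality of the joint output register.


Output space = H^(tensor 16) where dim(H) = 12
dim = 12^16
= 144 (after 2 factors)
= 1728 (after 3 factors)
= 20736 (after 4 factors)
= 248832 (after 5 factors)
= 2985984 (after 6 factors)
= 35831808 (after 7 factors)
= 429981696 (after 8 factors)
= 5159780352 (after 9 factors)
= 61917364224 (after 10 factors)
= 743008370688 (after 11 factors)
= 8916100448256 (after 12 factors)
= 106993205379072 (after 13 factors)
= 1283918464548864 (after 14 factors)
= 15407021574586368 (after 15 factors)
= 184884258895036416 (after 16 factors)
= 184884258895036416

184884258895036416


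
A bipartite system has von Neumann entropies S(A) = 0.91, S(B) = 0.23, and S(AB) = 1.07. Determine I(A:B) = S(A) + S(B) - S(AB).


I(A:B) = S(A) + S(B) - S(AB)
= 0.91 + 0.23 - 1.07
= 0.0700

0.0700


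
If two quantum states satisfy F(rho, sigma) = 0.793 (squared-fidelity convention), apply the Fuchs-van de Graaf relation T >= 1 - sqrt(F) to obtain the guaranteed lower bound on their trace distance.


Fuchs-van de Graaf (squared-fidelity convention): 1 - sqrt(F) <= T <= sqrt(1 - F).
Lower bound: T >= 1 - sqrt(F)
sqrt(F) = sqrt(0.793) = 0.8905
T >= 1 - 0.8905
T >= 0.1095

0.1095


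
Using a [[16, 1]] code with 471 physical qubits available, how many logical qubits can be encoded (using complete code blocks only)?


Each code block uses 16 physical qubits for 1 logical qubit(s).
Number of complete blocks = floor(471 / 16) = 29
Logical qubits = 29 * 1
= 29

29


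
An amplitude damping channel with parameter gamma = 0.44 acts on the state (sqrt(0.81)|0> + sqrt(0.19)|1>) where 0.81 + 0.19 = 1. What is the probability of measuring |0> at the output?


For amplitude damping with parameter gamma on state sqrt(a)|0> + sqrt(b)|1>:
alpha^2 = 0.81, beta^2 = 0.19
P(|0>) = alpha^2 + gamma * beta^2
= 0.81 + 0.44 * 0.19
= 0.81 + 0.0836
= 0.8936

0.8936


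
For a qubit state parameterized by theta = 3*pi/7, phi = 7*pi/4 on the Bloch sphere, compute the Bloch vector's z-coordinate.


theta = 1.3464, phi = 5.4978
r_z = cos(theta) = 0.2225

0.2225


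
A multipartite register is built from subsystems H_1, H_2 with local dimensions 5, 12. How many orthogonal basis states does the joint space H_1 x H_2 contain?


dim(H_1 x H_2) = 5 * 12
= 60

60


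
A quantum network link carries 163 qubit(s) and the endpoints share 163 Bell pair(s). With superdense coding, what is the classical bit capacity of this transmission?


Superdense coding allows 2 classical bits per shared entangled pair.
163 pair(s) -> 2 * 163 = 326 classical bits

326


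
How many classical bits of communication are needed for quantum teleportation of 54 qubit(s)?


Quantum teleportation requires 2 classical bits per qubit teleported.
54 qubit(s) -> 2 * 54 = 108 classical bits

108


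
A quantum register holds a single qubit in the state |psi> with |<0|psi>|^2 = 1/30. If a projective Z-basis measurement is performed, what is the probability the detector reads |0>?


|alpha|^2 = 1/30 = 0.0333
|beta|^2 = 1 - 1/30 = 29/30 = 0.9667
P(|0>) = |alpha|^2 = 0.0333

0.0333


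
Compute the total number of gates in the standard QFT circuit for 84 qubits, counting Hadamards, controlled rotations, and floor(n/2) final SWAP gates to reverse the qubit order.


Hadamard gates: 84
Controlled rotations: n*(n-1)/2 = 84*83/2 = 3486
SWAP gates: floor(n/2) = floor(84/2) = 42
Total = 84 + 3486 + 42
= 3612

3612


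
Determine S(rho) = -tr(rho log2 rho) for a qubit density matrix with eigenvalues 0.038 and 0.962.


S = -p*log2(p) - (1-p)*log2(1-p)
p = 0.0380, 1-p = 0.9620
= -0.0380 * log2(0.0380) - 0.9620 * log2(0.9620)
= -(-0.1793) - (-0.0538)
= 0.2330

0.2330


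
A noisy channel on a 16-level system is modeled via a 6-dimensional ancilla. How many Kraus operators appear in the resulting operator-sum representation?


Tracing out the environment in an orthonormal basis {|i>_E} gives Kraus operators K_i = <i|_E U |0>_E.
Number of Kraus operators = dim(H_env) = d_env
= 6

6


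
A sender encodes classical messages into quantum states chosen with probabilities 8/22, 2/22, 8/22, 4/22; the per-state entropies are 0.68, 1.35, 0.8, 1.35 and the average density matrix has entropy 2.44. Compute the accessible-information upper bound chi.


chi = S(rho) - sum_i p_i * S(rho_i)
Weighted entropy = 8/22 * 0.68 + 2/22 * 1.35 + 8/22 * 0.8 + 4/22 * 1.35
= 0.9064
chi = 2.44 - 0.9064
= 1.5336

1.5336


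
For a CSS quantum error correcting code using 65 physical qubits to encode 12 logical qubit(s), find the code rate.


Code rate R = k/n
= 12/65
= 0.1846

0.1846


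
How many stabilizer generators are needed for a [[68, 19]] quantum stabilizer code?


For an [[n,k]] stabilizer code:
Number of stabilizer generators = n - k
= 68 - 19
= 49

49


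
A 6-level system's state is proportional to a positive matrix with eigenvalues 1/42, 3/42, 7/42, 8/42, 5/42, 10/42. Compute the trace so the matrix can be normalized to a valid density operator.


tr(M) = sum of eigenvalues
= 1/42 + 3/42 + 7/42 + 8/42 + 5/42 + 10/42
= 34/42
= 0.8095

0.8095


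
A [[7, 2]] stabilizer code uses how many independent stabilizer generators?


For an [[n,k]] stabilizer code:
Number of stabilizer generators = n - k
= 7 - 2
= 5

5


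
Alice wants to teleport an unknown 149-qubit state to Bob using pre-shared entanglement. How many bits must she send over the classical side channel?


Quantum teleportation requires 2 classical bits per qubit teleported.
149 qubit(s) -> 2 * 149 = 298 classical bits

298


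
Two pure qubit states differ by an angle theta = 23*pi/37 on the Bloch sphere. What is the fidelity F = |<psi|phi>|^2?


For states separated by angle theta on Bloch sphere:
F = cos^2(theta/2)
theta = 23*pi/37 = 1.9529
theta/2 = 0.9764
cos(theta/2) = 0.5600
F = 0.3136

0.3136


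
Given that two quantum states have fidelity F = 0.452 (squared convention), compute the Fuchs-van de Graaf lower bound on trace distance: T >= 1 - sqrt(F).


Fuchs-van de Graaf (squared-fidelity convention): 1 - sqrt(F) <= T <= sqrt(1 - F).
Lower bound: T >= 1 - sqrt(F)
sqrt(F) = sqrt(0.452) = 0.6723
T >= 1 - 0.6723
T >= 0.3277

0.3277


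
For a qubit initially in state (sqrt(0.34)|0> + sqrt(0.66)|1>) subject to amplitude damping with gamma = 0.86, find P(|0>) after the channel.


For amplitude damping with parameter gamma on state sqrt(a)|0> + sqrt(b)|1>:
alpha^2 = 0.34, beta^2 = 0.66
P(|0>) = alpha^2 + gamma * beta^2
= 0.34 + 0.86 * 0.66
= 0.34 + 0.5676
= 0.9076

0.9076


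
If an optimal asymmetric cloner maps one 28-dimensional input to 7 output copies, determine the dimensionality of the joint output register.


Output space = H^(tensor 7) where dim(H) = 28
dim = 28^7
= 784 (after 2 factors)
= 21952 (after 3 factors)
= 614656 (after 4 factors)
= 17210368 (after 5 factors)
= 481890304 (after 6 factors)
= 13492928512 (after 7 factors)
= 13492928512

13492928512


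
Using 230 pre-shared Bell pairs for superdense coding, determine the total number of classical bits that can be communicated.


Superdense coding allows 2 classical bits per shared entangled pair.
230 pair(s) -> 2 * 230 = 460 classical bits

460


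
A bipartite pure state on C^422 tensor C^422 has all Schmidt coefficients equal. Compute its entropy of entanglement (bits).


For a maximally entangled state in d x d:
S = log2(d) = log2(422)
= 8.7211

8.7211


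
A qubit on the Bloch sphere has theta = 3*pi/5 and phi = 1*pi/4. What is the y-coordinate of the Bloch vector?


theta = 1.8850, phi = 0.7854
r_y = sin(theta)*sin(phi) = 0.9511 * 0.7071
r_y = 0.6725

0.6725


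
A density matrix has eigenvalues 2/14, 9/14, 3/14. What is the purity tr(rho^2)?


tr(rho^2) = sum of eigenvalues squared
= (2/14)^2 + (9/14)^2 + (3/14)^2
= (4 + 81 + 9) / 196
= 94/196
= 0.4796

0.4796


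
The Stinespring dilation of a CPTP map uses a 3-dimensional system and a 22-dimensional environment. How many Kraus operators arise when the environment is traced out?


Tracing out the environment in an orthonormal basis {|i>_E} gives Kraus operators K_i = <i|_E U |0>_E.
Number of Kraus operators = dim(H_env) = d_env
= 22

22


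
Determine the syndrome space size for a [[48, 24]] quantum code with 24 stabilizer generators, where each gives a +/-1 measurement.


Each stabilizer generator gives a binary (+1 or -1) measurement outcome.
With 24 independent generators:
Total syndromes = 2^24
= 16777216

16777216


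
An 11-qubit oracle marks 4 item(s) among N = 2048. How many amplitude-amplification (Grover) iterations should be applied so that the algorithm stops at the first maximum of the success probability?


After j Grover iterations the success probability is P(j) = sin^2((2j+1)*theta), where sin(theta) = sqrt(k/N).
N = 2^11 = 2048, k = 4
sin(theta) = sqrt(k/N) = 0.04419417382
theta = arcsin(sqrt(k/N)) = 0.04420857261 rad
P(j) reaches its first maximum when (2j+1)*theta is as close as possible to pi/2, i.e. j = round(pi/(4*theta) - 1/2).
pi/(4*theta) - 1/2 = 17.2657
(For comparison, the common estimate pi/4 * sqrt(N/k) = 17.7715; the exact maximiser is used here.)
Optimal iterations = 17

17


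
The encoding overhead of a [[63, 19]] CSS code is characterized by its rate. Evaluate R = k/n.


Code rate R = k/n
= 19/63
= 0.3016

0.3016


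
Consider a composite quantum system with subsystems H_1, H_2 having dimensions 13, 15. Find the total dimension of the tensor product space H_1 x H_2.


dim(H_1 x H_2) = 13 * 15
= 195

195


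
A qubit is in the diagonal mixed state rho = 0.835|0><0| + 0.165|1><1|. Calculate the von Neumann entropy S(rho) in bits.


S = -p*log2(p) - (1-p)*log2(1-p)
p = 0.8350, 1-p = 0.1650
= -0.8350 * log2(0.8350) - 0.1650 * log2(0.1650)
= -(-0.2172) - (-0.4289)
= 0.6461

0.6461


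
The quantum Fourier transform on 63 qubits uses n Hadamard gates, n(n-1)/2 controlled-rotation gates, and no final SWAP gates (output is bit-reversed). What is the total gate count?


Hadamard gates: 63
Controlled rotations: n*(n-1)/2 = 63*62/2 = 1953
SWAP gates: 0 (omitted)
Total = 63 + 1953
= 2016

2016


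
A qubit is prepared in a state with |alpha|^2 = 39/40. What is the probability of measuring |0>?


|alpha|^2 = 39/40 = 0.9750
|beta|^2 = 1 - 39/40 = 1/40 = 0.0250
P(|0>) = |alpha|^2 = 0.9750

0.9750


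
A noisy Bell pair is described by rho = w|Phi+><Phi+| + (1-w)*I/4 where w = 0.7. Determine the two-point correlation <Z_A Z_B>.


|Phi+> = (|00> + |11>)/sqrt(2)
For the pure Bell state, <Z_A Z_B> = +1 (Bell-state Pauli correlator).
The maximally-mixed part I/4 has tr(I/4 * P tensor P) = 0 for any traceless Pauli P.
So <Z_A Z_B>_rho = w * (+1) + (1 - w) * 0
= 0.7 * (+1)
= 0.7000

0.7000


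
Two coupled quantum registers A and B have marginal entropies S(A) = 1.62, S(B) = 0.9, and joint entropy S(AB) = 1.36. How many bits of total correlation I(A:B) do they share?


I(A:B) = S(A) + S(B) - S(AB)
= 1.62 + 0.9 - 1.36
= 1.1600

1.1600


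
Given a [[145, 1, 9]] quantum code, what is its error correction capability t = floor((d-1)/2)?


Code parameters: [[145, 1, 9]], distance d = 9.
Number of correctable errors = floor((d-1)/2)
= floor((9 - 1)/2)
= floor(8/2)
= 4

4


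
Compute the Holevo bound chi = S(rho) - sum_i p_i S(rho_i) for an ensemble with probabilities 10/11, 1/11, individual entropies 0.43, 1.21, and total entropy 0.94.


chi = S(rho) - sum_i p_i * S(rho_i)
Weighted entropy = 10/11 * 0.43 + 1/11 * 1.21
= 0.5009
chi = 0.94 - 0.5009
= 0.4391

0.4391


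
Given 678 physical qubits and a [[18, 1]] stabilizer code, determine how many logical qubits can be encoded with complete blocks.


Each code block uses 18 physical qubits for 1 logical qubit(s).
Number of complete blocks = floor(678 / 18) = 37
Logical qubits = 37 * 1
= 37

37


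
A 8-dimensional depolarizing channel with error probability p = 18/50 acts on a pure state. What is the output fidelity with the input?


F = (1-p) + p/d
= (1 - 0.3600) + 0.3600/8
= 0.6400 + 0.0450
= 0.6850

0.6850


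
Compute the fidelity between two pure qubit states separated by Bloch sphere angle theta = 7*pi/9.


For states separated by angle theta on Bloch sphere:
F = cos^2(theta/2)
theta = 7*pi/9 = 2.4435
theta/2 = 1.2217
cos(theta/2) = 0.3420
F = 0.1170

0.1170


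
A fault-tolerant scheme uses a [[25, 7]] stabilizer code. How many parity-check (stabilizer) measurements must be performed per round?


For an [[n,k]] stabilizer code:
Number of stabilizer generators = n - k
= 25 - 7
= 18

18


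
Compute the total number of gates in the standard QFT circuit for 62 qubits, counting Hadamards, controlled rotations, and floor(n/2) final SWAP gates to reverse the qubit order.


Hadamard gates: 62
Controlled rotations: n*(n-1)/2 = 62*61/2 = 1891
SWAP gates: floor(n/2) = floor(62/2) = 31
Total = 62 + 1891 + 31
= 1984

1984


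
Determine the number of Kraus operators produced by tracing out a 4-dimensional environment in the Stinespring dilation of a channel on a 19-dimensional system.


Tracing out the environment in an orthonormal basis {|i>_E} gives Kraus operators K_i = <i|_E U |0>_E.
Number of Kraus operators = dim(H_env) = d_env
= 4

4


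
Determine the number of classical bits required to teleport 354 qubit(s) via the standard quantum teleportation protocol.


Quantum teleportation requires 2 classical bits per qubit teleported.
354 qubit(s) -> 2 * 354 = 708 classical bits

708


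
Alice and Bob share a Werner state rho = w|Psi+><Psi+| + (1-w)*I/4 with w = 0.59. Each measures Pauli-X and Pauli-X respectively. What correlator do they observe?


|Psi+> = (|01> + |10>)/sqrt(2)
For the pure Bell state, <X_A X_B> = +1 (Bell-state Pauli correlator).
The maximally-mixed part I/4 has tr(I/4 * P tensor P) = 0 for any traceless Pauli P.
So <X_A X_B>_rho = w * (+1) + (1 - w) * 0
= 0.59 * (+1)
= 0.5900

0.5900


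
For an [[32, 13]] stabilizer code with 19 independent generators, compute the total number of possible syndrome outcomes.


Each stabilizer generator gives a binary (+1 or -1) measurement outcome.
With 19 independent generators:
Total syndromes = 2^19
= 524288

524288


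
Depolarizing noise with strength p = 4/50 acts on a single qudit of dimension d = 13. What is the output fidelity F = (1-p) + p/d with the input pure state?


F = (1-p) + p/d
= (1 - 0.0800) + 0.0800/13
= 0.9200 + 0.0062
= 0.9262

0.9262


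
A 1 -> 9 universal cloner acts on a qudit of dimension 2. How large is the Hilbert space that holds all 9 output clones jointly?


Output space = H^(tensor 9) where dim(H) = 2
dim = 2^9
= 4 (after 2 factors)
= 8 (after 3 factors)
= 16 (after 4 factors)
= 32 (after 5 factors)
= 64 (after 6 factors)
= 128 (after 7 factors)
= 256 (after 8 factors)
= 512 (after 9 factors)
= 512

512


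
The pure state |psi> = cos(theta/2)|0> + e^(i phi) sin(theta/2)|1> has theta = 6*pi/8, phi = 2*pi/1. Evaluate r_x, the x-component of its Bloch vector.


theta = 2.3562, phi = 6.2832
r_x = sin(theta)*cos(phi) = 0.7071 * 1.0000
r_x = 0.7071

0.7071


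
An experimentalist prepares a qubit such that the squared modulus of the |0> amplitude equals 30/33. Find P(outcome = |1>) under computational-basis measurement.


|alpha|^2 = 30/33 = 0.9091
|beta|^2 = 1 - 30/33 = 3/33 = 0.0909
P(|1>) = |beta|^2 = 0.0909

0.0909


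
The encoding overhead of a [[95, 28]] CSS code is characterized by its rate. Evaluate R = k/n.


Code rate R = k/n
= 28/95
= 0.2947

0.2947


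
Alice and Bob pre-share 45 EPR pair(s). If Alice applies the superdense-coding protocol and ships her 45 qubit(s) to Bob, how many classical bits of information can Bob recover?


Superdense coding allows 2 classical bits per shared entangled pair.
45 pair(s) -> 2 * 45 = 90 classical bits

90


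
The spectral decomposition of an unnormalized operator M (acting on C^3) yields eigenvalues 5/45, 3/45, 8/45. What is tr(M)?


tr(M) = sum of eigenvalues
= 5/45 + 3/45 + 8/45
= 16/45
= 0.3556

0.3556


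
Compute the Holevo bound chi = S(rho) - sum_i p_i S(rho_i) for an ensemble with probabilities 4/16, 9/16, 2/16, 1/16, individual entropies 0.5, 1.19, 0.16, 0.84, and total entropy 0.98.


chi = S(rho) - sum_i p_i * S(rho_i)
Weighted entropy = 4/16 * 0.5 + 9/16 * 1.19 + 2/16 * 0.16 + 1/16 * 0.84
= 0.8669
chi = 0.98 - 0.8669
= 0.1131

0.1131


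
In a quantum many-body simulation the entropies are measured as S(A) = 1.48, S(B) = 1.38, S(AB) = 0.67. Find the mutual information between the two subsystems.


I(A:B) = S(A) + S(B) - S(AB)
= 1.48 + 1.38 - 0.67
= 2.1900

2.1900


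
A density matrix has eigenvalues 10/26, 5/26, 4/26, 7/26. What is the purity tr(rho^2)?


tr(rho^2) = sum of eigenvalues squared
= (10/26)^2 + (5/26)^2 + (4/26)^2 + (7/26)^2
= (100 + 25 + 16 + 49) / 676
= 190/676
= 0.2811

0.2811


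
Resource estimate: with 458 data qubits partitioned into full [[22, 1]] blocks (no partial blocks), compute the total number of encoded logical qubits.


Each code block uses 22 physical qubits for 1 logical qubit(s).
Number of complete blocks = floor(458 / 22) = 20
Logical qubits = 20 * 1
= 20

20


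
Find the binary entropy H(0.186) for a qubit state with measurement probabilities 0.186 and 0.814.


S = -p*log2(p) - (1-p)*log2(1-p)
p = 0.1860, 1-p = 0.8140
= -0.1860 * log2(0.1860) - 0.8140 * log2(0.8140)
= -(-0.4514) - (-0.2417)
= 0.6930

0.6930


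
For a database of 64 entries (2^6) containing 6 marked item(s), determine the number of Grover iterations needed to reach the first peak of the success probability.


After j Grover iterations the success probability is P(j) = sin^2((2j+1)*theta), where sin(theta) = sqrt(k/N).
N = 2^6 = 64, k = 6
sin(theta) = sqrt(k/N) = 0.3061862178
theta = arcsin(sqrt(k/N)) = 0.3111842443 rad
P(j) reaches its first maximum when (2j+1)*theta is as close as possible to pi/2, i.e. j = round(pi/(4*theta) - 1/2).
pi/(4*theta) - 1/2 = 2.0239
(For comparison, the common estimate pi/4 * sqrt(N/k) = 2.5651; the exact maximiser is used here.)
Optimal iterations = 2

2


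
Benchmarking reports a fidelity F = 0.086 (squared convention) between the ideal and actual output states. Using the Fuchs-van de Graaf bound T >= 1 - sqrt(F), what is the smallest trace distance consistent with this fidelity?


Fuchs-van de Graaf (squared-fidelity convention): 1 - sqrt(F) <= T <= sqrt(1 - F).
Lower bound: T >= 1 - sqrt(F)
sqrt(F) = sqrt(0.086) = 0.2933
T >= 1 - 0.2933
T >= 0.7067

0.7067
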